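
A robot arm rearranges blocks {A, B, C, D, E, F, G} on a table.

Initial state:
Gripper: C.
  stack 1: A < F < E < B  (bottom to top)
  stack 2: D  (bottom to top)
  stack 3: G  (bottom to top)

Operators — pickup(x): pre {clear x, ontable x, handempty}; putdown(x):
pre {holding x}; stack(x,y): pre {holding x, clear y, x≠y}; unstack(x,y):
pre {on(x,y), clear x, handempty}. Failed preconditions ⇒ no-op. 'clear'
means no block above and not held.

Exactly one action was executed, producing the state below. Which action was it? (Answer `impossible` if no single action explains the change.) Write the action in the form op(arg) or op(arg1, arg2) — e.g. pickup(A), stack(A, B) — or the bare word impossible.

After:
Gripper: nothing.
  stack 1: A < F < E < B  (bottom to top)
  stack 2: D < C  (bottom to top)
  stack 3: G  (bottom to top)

target: towers=[A/F/E/B; D/C; G] holding=-
        putdown(C) → towers=[A/F/E/B; C; D; G] holding=-
       stack(C, B) → towers=[A/F/E/B/C; D; G] holding=-
       stack(C, G) → towers=[A/F/E/B; D; G/C] holding=-
       stack(C, D) → towers=[A/F/E/B; D/C; G] holding=-  ← match

stack(C, D)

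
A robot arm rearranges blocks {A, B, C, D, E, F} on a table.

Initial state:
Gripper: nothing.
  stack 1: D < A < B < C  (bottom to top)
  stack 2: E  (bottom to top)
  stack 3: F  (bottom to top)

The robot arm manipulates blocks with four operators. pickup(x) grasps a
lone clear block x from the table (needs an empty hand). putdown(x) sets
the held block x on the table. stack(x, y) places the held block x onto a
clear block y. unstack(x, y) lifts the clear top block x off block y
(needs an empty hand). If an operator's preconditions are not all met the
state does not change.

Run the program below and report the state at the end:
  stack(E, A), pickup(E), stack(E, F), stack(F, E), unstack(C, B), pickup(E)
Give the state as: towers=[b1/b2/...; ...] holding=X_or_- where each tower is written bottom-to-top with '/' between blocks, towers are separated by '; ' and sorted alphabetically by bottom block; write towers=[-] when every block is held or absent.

towers=[D/A/B; F/E] holding=C

step 1 (stack(E, A)) [no-op]: towers=[D/A/B/C; E; F] holding=-
step 2 (pickup(E)): towers=[D/A/B/C; F] holding=E
step 3 (stack(E, F)): towers=[D/A/B/C; F/E] holding=-
step 4 (stack(F, E)) [no-op]: towers=[D/A/B/C; F/E] holding=-
step 5 (unstack(C, B)): towers=[D/A/B; F/E] holding=C
step 6 (pickup(E)) [no-op]: towers=[D/A/B; F/E] holding=C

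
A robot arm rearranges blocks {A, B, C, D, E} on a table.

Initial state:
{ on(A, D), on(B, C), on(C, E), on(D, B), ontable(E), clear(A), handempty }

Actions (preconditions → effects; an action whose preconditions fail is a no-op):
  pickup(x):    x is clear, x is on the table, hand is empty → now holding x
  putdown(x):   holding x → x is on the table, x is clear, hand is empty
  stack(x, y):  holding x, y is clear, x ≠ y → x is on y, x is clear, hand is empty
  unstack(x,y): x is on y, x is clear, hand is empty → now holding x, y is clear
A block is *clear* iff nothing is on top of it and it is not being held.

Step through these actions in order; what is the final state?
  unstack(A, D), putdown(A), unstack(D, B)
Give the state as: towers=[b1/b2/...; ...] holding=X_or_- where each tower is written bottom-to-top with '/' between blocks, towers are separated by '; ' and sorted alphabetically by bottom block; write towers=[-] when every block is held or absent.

towers=[A; E/C/B] holding=D

step 1 (unstack(A, D)): towers=[E/C/B/D] holding=A
step 2 (putdown(A)): towers=[A; E/C/B/D] holding=-
step 3 (unstack(D, B)): towers=[A; E/C/B] holding=D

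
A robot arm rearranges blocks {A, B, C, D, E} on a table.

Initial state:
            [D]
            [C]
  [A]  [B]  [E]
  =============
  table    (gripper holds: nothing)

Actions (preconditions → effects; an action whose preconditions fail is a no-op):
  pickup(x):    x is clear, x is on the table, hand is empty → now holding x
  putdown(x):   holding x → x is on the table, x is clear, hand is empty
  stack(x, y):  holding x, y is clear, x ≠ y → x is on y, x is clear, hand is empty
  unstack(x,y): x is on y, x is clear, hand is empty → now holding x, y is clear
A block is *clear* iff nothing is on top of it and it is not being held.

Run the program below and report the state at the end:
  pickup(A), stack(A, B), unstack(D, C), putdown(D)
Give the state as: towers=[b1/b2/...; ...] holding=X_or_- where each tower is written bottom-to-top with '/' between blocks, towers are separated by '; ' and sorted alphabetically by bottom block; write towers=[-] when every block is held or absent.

towers=[B/A; D; E/C] holding=-

step 1 (pickup(A)): towers=[B; E/C/D] holding=A
step 2 (stack(A, B)): towers=[B/A; E/C/D] holding=-
step 3 (unstack(D, C)): towers=[B/A; E/C] holding=D
step 4 (putdown(D)): towers=[B/A; D; E/C] holding=-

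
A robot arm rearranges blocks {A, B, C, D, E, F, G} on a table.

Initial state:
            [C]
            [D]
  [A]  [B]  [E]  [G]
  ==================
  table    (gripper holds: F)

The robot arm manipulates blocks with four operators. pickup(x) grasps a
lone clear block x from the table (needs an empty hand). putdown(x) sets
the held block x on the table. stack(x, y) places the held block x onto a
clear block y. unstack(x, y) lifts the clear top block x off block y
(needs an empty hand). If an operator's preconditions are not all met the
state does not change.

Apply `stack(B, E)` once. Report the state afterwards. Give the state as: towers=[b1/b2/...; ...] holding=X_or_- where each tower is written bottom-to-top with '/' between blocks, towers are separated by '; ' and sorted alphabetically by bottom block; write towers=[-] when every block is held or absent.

towers=[A; B; E/D/C; G] holding=F

before: towers=[A; B; E/D/C; G] holding=F
pre[stack(B, E)]: holding(B) fail, clear(E) fail, B≠E ok
holding(B), clear(E) unmet → stack(B, E) is a no-op
after:  towers=[A; B; E/D/C; G] holding=F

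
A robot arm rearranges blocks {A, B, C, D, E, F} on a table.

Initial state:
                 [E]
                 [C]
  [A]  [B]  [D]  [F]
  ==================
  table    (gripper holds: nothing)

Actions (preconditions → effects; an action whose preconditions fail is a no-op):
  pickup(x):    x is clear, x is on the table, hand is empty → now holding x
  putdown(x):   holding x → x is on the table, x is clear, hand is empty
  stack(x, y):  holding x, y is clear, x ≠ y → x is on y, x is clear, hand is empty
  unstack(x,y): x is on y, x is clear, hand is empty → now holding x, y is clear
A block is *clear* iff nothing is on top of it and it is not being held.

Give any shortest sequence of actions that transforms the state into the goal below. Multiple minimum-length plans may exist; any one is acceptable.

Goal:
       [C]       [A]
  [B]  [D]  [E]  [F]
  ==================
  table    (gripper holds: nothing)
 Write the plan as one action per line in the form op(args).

unstack(E, C)
putdown(E)
unstack(C, F)
stack(C, D)
pickup(A)
stack(A, F)

step 1 (unstack(E, C)): towers=[A; B; D; F/C] holding=E
step 2 (putdown(E)): towers=[A; B; D; E; F/C] holding=-
step 3 (unstack(C, F)): towers=[A; B; D; E; F] holding=C
step 4 (stack(C, D)): towers=[A; B; D/C; E; F] holding=-
step 5 (pickup(A)): towers=[B; D/C; E; F] holding=A
step 6 (stack(A, F)): towers=[B; D/C; E; F/A] holding=-
goal check: towers=[B; D/C; E; F/A] holding=- — reached (length 6, optimal by BFS)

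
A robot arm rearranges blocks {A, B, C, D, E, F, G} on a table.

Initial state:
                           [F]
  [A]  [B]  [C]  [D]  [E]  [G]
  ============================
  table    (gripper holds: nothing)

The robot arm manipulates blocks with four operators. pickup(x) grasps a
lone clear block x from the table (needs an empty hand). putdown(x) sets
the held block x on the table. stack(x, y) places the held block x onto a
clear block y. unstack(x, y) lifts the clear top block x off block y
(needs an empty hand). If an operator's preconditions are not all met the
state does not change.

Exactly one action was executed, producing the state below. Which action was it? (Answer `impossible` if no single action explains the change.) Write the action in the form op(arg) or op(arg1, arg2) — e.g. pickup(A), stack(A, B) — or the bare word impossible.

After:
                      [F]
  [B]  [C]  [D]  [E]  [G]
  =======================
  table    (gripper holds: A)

pickup(A)

target: towers=[B; C; D; E; G/F] holding=A
         pickup(B) → towers=[A; C; D; E; G/F] holding=B
     unstack(F, G) → towers=[A; B; C; D; E; G] holding=F
         pickup(D) → towers=[A; B; C; E; G/F] holding=D
         pickup(A) → towers=[B; C; D; E; G/F] holding=A  ← match
         pickup(E) → towers=[A; B; C; D; G/F] holding=E
         pickup(C) → towers=[A; B; D; E; G/F] holding=C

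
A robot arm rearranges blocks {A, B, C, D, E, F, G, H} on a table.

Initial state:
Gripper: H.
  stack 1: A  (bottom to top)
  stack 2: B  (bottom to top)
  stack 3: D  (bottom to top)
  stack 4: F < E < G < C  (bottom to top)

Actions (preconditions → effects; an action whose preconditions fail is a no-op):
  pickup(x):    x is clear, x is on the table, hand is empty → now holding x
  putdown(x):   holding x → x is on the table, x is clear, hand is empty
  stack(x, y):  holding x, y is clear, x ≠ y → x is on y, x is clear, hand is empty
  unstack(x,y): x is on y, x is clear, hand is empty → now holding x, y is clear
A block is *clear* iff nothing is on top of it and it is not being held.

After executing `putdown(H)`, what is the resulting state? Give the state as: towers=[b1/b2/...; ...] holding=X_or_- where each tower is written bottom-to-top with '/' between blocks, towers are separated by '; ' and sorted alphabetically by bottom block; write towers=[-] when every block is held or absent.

before: towers=[A; B; D; F/E/G/C] holding=H
pre[putdown(H)]: holding(H) ✓
all met → apply putdown(H)
after:  towers=[A; B; D; F/E/G/C; H] holding=-

towers=[A; B; D; F/E/G/C; H] holding=-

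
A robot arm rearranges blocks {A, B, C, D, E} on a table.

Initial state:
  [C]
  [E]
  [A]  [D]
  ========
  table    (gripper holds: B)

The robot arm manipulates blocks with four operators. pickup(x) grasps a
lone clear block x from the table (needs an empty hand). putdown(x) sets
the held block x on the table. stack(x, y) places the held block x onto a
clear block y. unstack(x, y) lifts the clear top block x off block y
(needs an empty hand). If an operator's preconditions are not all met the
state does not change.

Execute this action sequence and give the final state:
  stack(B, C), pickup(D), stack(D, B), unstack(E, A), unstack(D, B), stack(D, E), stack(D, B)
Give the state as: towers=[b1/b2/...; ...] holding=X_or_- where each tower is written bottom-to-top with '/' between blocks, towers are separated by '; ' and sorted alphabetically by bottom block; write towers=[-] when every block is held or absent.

step 1 (stack(B, C)): towers=[A/E/C/B; D] holding=-
step 2 (pickup(D)): towers=[A/E/C/B] holding=D
step 3 (stack(D, B)): towers=[A/E/C/B/D] holding=-
step 4 (unstack(E, A)) [no-op]: towers=[A/E/C/B/D] holding=-
step 5 (unstack(D, B)): towers=[A/E/C/B] holding=D
step 6 (stack(D, E)) [no-op]: towers=[A/E/C/B] holding=D
step 7 (stack(D, B)): towers=[A/E/C/B/D] holding=-

towers=[A/E/C/B/D] holding=-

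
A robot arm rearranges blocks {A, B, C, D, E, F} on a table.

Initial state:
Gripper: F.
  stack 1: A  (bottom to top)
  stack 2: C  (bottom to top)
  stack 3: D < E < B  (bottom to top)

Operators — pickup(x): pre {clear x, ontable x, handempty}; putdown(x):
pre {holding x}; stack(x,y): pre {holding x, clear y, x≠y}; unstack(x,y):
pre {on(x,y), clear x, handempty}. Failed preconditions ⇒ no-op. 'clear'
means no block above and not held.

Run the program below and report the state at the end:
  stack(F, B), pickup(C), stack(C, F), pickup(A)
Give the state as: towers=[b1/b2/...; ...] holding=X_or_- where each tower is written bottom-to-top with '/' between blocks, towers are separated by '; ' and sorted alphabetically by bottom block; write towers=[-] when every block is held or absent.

towers=[D/E/B/F/C] holding=A

step 1 (stack(F, B)): towers=[A; C; D/E/B/F] holding=-
step 2 (pickup(C)): towers=[A; D/E/B/F] holding=C
step 3 (stack(C, F)): towers=[A; D/E/B/F/C] holding=-
step 4 (pickup(A)): towers=[D/E/B/F/C] holding=A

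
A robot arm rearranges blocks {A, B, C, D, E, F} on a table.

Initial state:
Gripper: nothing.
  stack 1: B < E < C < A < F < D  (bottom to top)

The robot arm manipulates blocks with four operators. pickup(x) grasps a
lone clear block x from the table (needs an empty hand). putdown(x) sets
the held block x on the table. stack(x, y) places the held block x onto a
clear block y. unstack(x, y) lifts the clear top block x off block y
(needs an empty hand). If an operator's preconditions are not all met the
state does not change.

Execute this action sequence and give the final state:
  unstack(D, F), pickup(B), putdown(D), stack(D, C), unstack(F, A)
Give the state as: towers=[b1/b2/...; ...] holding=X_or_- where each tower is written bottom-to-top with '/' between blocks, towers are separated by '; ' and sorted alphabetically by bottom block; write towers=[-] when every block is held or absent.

towers=[B/E/C/A; D] holding=F

step 1 (unstack(D, F)): towers=[B/E/C/A/F] holding=D
step 2 (pickup(B)) [no-op]: towers=[B/E/C/A/F] holding=D
step 3 (putdown(D)): towers=[B/E/C/A/F; D] holding=-
step 4 (stack(D, C)) [no-op]: towers=[B/E/C/A/F; D] holding=-
step 5 (unstack(F, A)): towers=[B/E/C/A; D] holding=F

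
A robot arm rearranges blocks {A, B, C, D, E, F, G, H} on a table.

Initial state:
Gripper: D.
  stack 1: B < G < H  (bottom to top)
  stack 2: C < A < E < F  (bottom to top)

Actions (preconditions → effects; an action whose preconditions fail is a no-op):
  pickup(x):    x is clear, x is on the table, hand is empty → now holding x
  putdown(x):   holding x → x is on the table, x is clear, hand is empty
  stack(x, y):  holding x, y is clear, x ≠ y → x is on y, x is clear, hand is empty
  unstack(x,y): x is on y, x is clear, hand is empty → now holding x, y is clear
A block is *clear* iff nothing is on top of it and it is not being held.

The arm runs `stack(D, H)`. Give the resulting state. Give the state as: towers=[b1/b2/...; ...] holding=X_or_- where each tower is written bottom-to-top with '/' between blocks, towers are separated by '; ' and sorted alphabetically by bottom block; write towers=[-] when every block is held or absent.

before: towers=[B/G/H; C/A/E/F] holding=D
pre[stack(D, H)]: holding(D) ✓, clear(H) ✓, D≠H ✓
all met → apply stack(D, H)
after:  towers=[B/G/H/D; C/A/E/F] holding=-

towers=[B/G/H/D; C/A/E/F] holding=-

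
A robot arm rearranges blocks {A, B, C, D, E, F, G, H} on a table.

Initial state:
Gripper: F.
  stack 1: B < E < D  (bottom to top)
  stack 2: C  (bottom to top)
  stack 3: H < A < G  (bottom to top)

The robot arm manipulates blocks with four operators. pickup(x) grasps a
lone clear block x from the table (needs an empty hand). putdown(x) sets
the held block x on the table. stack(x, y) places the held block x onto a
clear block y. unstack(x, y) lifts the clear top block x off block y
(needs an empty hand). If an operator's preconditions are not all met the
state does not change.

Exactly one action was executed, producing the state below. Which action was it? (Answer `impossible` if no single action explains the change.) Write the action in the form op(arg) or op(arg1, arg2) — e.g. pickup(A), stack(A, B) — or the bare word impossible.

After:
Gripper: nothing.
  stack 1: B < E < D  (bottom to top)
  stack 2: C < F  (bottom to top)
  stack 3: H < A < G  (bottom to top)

target: towers=[B/E/D; C/F; H/A/G] holding=-
        putdown(F) → towers=[B/E/D; C; F; H/A/G] holding=-
       stack(F, G) → towers=[B/E/D; C; H/A/G/F] holding=-
       stack(F, D) → towers=[B/E/D/F; C; H/A/G] holding=-
       stack(F, C) → towers=[B/E/D; C/F; H/A/G] holding=-  ← match

stack(F, C)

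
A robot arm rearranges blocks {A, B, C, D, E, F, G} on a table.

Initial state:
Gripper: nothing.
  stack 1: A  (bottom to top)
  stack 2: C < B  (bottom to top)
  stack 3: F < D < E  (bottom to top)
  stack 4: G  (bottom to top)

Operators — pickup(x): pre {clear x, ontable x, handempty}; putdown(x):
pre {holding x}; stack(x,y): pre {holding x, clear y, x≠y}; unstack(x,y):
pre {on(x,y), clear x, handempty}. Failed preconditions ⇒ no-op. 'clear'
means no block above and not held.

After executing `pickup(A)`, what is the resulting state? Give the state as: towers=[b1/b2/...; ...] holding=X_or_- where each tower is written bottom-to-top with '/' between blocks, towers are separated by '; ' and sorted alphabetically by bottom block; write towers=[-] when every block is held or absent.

before: towers=[A; C/B; F/D/E; G] holding=-
pre[pickup(A)]: clear(A) yes, ontable(A) yes, handempty yes
all met → apply pickup(A)
after:  towers=[C/B; F/D/E; G] holding=A

towers=[C/B; F/D/E; G] holding=A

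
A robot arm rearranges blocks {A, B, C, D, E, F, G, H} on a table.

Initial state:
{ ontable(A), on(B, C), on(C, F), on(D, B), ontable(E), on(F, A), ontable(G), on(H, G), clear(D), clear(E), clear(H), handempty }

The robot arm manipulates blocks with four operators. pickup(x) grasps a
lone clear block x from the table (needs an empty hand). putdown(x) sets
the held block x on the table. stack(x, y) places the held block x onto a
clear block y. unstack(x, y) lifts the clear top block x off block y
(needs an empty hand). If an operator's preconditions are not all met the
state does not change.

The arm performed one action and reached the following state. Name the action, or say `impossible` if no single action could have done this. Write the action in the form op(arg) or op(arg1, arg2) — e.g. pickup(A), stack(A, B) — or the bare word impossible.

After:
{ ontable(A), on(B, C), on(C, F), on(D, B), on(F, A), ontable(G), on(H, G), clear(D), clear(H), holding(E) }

target: towers=[A/F/C/B/D; G/H] holding=E
         pickup(E) → towers=[A/F/C/B/D; G/H] holding=E  ← match
     unstack(H, G) → towers=[A/F/C/B/D; E; G] holding=H
     unstack(D, B) → towers=[A/F/C/B; E; G/H] holding=D

pickup(E)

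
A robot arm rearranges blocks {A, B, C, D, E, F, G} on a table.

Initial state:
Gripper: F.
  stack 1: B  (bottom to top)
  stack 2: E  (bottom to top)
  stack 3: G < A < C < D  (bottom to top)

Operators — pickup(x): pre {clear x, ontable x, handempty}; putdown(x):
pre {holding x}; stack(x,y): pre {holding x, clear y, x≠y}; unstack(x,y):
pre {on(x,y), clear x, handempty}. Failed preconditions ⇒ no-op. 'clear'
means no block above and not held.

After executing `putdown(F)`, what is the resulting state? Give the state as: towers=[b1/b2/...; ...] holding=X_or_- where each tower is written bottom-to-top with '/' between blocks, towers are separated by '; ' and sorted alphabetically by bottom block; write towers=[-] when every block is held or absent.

towers=[B; E; F; G/A/C/D] holding=-

before: towers=[B; E; G/A/C/D] holding=F
pre[putdown(F)]: holding(F) ✓
all met → apply putdown(F)
after:  towers=[B; E; F; G/A/C/D] holding=-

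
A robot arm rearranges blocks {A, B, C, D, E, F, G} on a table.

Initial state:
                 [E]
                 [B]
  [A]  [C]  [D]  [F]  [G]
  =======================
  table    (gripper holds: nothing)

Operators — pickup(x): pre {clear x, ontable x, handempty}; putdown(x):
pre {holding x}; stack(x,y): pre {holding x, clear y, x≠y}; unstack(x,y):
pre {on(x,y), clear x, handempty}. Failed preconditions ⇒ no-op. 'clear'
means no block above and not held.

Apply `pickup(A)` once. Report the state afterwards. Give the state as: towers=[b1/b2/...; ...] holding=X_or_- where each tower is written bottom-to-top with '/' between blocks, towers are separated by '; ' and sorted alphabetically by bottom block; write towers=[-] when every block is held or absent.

towers=[C; D; F/B/E; G] holding=A

before: towers=[A; C; D; F/B/E; G] holding=-
pre[pickup(A)]: clear(A) yes, ontable(A) yes, handempty yes
all met → apply pickup(A)
after:  towers=[C; D; F/B/E; G] holding=A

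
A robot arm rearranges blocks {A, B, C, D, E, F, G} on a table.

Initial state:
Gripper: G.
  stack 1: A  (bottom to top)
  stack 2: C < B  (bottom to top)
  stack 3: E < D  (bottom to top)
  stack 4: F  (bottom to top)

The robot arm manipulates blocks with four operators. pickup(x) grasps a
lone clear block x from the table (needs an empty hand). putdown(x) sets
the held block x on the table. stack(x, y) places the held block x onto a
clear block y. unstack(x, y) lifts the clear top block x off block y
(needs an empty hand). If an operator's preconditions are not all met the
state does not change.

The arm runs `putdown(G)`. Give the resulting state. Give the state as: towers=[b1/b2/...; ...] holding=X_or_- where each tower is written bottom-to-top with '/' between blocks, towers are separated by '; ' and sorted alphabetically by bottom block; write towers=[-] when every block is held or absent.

before: towers=[A; C/B; E/D; F] holding=G
pre[putdown(G)]: holding(G) yes
all met → apply putdown(G)
after:  towers=[A; C/B; E/D; F; G] holding=-

towers=[A; C/B; E/D; F; G] holding=-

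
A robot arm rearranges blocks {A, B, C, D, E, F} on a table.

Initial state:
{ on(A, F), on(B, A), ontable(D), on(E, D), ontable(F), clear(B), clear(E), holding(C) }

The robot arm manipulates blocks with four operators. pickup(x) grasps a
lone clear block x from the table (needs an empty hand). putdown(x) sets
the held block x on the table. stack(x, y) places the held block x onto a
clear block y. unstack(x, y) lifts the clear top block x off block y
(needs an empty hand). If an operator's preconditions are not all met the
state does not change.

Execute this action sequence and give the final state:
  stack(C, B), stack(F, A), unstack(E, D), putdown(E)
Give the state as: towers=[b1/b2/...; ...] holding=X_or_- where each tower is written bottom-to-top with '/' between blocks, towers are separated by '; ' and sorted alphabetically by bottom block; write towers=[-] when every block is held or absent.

step 1 (stack(C, B)): towers=[D/E; F/A/B/C] holding=-
step 2 (stack(F, A)) [no-op]: towers=[D/E; F/A/B/C] holding=-
step 3 (unstack(E, D)): towers=[D; F/A/B/C] holding=E
step 4 (putdown(E)): towers=[D; E; F/A/B/C] holding=-

towers=[D; E; F/A/B/C] holding=-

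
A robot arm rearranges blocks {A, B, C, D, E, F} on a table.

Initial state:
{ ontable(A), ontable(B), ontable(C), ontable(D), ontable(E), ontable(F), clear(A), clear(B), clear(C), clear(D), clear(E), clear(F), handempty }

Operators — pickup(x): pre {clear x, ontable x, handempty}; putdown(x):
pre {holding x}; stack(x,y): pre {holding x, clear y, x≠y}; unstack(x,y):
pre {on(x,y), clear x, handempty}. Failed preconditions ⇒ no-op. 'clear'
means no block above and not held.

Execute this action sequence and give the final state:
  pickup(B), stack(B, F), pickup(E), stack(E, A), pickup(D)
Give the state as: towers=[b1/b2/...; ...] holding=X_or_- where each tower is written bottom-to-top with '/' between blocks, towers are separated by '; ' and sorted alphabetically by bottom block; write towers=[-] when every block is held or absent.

towers=[A/E; C; F/B] holding=D

step 1 (pickup(B)): towers=[A; C; D; E; F] holding=B
step 2 (stack(B, F)): towers=[A; C; D; E; F/B] holding=-
step 3 (pickup(E)): towers=[A; C; D; F/B] holding=E
step 4 (stack(E, A)): towers=[A/E; C; D; F/B] holding=-
step 5 (pickup(D)): towers=[A/E; C; F/B] holding=D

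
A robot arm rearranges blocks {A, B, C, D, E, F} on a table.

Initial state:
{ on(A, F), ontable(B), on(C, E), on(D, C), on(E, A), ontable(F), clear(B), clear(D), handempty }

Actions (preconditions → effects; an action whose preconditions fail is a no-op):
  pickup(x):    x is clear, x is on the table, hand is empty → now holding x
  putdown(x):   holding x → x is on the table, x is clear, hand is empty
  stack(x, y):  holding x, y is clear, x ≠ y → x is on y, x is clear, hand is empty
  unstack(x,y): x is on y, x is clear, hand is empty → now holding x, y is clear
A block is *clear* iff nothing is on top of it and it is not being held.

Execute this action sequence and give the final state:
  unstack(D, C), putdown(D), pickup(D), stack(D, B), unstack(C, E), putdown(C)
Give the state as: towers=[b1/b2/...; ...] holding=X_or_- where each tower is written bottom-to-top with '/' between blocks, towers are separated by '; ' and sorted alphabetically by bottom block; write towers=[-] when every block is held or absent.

step 1 (unstack(D, C)): towers=[B; F/A/E/C] holding=D
step 2 (putdown(D)): towers=[B; D; F/A/E/C] holding=-
step 3 (pickup(D)): towers=[B; F/A/E/C] holding=D
step 4 (stack(D, B)): towers=[B/D; F/A/E/C] holding=-
step 5 (unstack(C, E)): towers=[B/D; F/A/E] holding=C
step 6 (putdown(C)): towers=[B/D; C; F/A/E] holding=-

towers=[B/D; C; F/A/E] holding=-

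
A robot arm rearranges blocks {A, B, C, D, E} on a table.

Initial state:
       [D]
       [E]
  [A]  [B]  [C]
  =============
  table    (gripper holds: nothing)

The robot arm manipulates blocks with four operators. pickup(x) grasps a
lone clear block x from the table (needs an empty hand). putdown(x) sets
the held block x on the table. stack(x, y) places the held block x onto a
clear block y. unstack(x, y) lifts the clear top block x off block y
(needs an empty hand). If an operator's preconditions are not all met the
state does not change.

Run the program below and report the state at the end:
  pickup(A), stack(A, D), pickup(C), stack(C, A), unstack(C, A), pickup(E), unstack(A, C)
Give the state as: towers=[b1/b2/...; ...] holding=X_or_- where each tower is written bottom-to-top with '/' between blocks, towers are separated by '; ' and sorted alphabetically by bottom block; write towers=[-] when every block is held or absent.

towers=[B/E/D/A] holding=C

step 1 (pickup(A)): towers=[B/E/D; C] holding=A
step 2 (stack(A, D)): towers=[B/E/D/A; C] holding=-
step 3 (pickup(C)): towers=[B/E/D/A] holding=C
step 4 (stack(C, A)): towers=[B/E/D/A/C] holding=-
step 5 (unstack(C, A)): towers=[B/E/D/A] holding=C
step 6 (pickup(E)) [no-op]: towers=[B/E/D/A] holding=C
step 7 (unstack(A, C)) [no-op]: towers=[B/E/D/A] holding=C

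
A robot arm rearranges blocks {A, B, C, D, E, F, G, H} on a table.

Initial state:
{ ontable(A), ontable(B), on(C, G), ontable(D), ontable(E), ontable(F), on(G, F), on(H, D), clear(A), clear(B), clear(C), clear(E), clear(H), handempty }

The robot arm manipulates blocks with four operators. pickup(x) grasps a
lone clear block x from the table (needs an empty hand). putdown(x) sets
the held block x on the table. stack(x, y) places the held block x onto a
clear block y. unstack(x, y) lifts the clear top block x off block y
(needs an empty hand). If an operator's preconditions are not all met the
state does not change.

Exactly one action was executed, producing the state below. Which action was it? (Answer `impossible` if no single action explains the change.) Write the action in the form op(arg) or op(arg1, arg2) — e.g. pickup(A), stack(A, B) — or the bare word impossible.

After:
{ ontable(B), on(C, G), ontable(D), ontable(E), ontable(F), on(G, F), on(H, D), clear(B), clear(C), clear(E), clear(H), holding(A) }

target: towers=[B; D/H; E; F/G/C] holding=A
         pickup(A) → towers=[B; D/H; E; F/G/C] holding=A  ← match
         pickup(E) → towers=[A; B; D/H; F/G/C] holding=E
     unstack(H, D) → towers=[A; B; D; E; F/G/C] holding=H
         pickup(B) → towers=[A; D/H; E; F/G/C] holding=B
     unstack(C, G) → towers=[A; B; D/H; E; F/G] holding=C

pickup(A)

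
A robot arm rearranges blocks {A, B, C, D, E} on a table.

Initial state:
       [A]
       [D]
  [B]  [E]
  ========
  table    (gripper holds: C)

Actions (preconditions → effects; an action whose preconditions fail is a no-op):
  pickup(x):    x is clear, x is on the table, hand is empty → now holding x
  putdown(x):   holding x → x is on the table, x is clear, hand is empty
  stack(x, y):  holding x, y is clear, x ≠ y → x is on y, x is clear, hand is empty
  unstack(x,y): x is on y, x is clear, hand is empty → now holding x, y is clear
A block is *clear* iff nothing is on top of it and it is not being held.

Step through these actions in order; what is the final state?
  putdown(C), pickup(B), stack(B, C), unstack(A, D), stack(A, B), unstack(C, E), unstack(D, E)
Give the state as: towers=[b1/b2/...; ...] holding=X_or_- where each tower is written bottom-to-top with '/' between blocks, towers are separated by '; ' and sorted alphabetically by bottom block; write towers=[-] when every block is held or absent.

towers=[C/B/A; E] holding=D

step 1 (putdown(C)): towers=[B; C; E/D/A] holding=-
step 2 (pickup(B)): towers=[C; E/D/A] holding=B
step 3 (stack(B, C)): towers=[C/B; E/D/A] holding=-
step 4 (unstack(A, D)): towers=[C/B; E/D] holding=A
step 5 (stack(A, B)): towers=[C/B/A; E/D] holding=-
step 6 (unstack(C, E)) [no-op]: towers=[C/B/A; E/D] holding=-
step 7 (unstack(D, E)): towers=[C/B/A; E] holding=D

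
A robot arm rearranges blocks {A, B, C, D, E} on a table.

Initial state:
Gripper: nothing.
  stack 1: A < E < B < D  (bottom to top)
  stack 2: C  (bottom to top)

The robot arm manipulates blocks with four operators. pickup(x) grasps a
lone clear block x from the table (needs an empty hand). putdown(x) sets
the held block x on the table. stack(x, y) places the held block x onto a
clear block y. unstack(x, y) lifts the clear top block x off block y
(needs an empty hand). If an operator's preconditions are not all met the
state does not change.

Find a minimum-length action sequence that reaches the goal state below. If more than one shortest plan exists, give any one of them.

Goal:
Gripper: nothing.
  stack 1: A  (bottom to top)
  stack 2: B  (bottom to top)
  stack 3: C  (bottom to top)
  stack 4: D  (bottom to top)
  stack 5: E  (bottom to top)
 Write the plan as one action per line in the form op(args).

unstack(D, B)
putdown(D)
unstack(B, E)
putdown(B)
unstack(E, A)
putdown(E)

step 1 (unstack(D, B)): towers=[A/E/B; C] holding=D
step 2 (putdown(D)): towers=[A/E/B; C; D] holding=-
step 3 (unstack(B, E)): towers=[A/E; C; D] holding=B
step 4 (putdown(B)): towers=[A/E; B; C; D] holding=-
step 5 (unstack(E, A)): towers=[A; B; C; D] holding=E
step 6 (putdown(E)): towers=[A; B; C; D; E] holding=-
goal check: towers=[A; B; C; D; E] holding=- — reached (length 6, optimal by BFS)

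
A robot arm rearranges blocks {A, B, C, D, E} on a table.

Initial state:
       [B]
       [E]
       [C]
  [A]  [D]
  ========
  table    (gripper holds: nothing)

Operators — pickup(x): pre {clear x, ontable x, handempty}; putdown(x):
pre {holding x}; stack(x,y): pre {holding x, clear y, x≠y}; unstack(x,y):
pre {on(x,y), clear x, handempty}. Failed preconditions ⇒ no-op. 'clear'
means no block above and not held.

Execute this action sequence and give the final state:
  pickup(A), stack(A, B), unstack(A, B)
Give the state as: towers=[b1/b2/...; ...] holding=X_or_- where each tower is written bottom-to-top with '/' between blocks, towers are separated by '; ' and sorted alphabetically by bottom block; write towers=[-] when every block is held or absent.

towers=[D/C/E/B] holding=A

step 1 (pickup(A)): towers=[D/C/E/B] holding=A
step 2 (stack(A, B)): towers=[D/C/E/B/A] holding=-
step 3 (unstack(A, B)): towers=[D/C/E/B] holding=A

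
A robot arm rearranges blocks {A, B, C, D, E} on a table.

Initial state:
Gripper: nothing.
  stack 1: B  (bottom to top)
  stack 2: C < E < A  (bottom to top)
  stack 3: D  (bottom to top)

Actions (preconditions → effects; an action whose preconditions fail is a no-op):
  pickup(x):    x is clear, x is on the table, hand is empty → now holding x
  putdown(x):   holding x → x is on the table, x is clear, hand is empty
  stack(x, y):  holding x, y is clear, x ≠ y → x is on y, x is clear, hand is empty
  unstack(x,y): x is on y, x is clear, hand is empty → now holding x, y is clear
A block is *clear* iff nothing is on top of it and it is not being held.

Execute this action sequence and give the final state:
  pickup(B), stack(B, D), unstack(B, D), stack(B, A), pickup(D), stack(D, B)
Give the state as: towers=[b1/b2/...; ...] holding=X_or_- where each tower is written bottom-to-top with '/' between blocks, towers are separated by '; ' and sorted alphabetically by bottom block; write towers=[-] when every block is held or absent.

towers=[C/E/A/B/D] holding=-

step 1 (pickup(B)): towers=[C/E/A; D] holding=B
step 2 (stack(B, D)): towers=[C/E/A; D/B] holding=-
step 3 (unstack(B, D)): towers=[C/E/A; D] holding=B
step 4 (stack(B, A)): towers=[C/E/A/B; D] holding=-
step 5 (pickup(D)): towers=[C/E/A/B] holding=D
step 6 (stack(D, B)): towers=[C/E/A/B/D] holding=-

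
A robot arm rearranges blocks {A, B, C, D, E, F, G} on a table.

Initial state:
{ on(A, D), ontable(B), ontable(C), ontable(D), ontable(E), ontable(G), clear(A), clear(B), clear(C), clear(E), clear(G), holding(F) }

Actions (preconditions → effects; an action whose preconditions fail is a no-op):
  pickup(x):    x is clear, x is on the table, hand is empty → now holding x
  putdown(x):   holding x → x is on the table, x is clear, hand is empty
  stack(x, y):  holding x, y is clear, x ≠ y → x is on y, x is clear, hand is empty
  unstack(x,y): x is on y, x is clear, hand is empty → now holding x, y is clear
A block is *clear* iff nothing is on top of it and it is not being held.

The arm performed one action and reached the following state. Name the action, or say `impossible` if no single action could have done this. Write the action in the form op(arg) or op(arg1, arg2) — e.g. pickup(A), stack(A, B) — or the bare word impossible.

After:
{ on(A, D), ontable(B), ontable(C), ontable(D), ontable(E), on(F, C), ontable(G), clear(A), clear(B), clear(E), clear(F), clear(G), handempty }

stack(F, C)

target: towers=[B; C/F; D/A; E; G] holding=-
        putdown(F) → towers=[B; C; D/A; E; F; G] holding=-
       stack(F, B) → towers=[B/F; C; D/A; E; G] holding=-
       stack(F, G) → towers=[B; C; D/A; E; G/F] holding=-
       stack(F, A) → towers=[B; C; D/A/F; E; G] holding=-
       stack(F, E) → towers=[B; C; D/A; E/F; G] holding=-
       stack(F, C) → towers=[B; C/F; D/A; E; G] holding=-  ← match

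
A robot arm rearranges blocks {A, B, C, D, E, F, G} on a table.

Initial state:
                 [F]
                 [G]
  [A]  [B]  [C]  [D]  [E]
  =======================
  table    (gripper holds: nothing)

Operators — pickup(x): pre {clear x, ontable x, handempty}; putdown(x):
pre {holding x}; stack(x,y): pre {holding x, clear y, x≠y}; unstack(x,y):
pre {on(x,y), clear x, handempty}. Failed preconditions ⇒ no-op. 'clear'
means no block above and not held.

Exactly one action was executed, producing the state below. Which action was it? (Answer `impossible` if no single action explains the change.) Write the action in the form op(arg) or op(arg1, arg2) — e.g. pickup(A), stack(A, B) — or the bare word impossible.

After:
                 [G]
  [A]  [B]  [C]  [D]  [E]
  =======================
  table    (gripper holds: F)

target: towers=[A; B; C; D/G; E] holding=F
         pickup(B) → towers=[A; C; D/G/F; E] holding=B
     unstack(F, G) → towers=[A; B; C; D/G; E] holding=F  ← match
         pickup(A) → towers=[B; C; D/G/F; E] holding=A
         pickup(E) → towers=[A; B; C; D/G/F] holding=E
         pickup(C) → towers=[A; B; D/G/F; E] holding=C

unstack(F, G)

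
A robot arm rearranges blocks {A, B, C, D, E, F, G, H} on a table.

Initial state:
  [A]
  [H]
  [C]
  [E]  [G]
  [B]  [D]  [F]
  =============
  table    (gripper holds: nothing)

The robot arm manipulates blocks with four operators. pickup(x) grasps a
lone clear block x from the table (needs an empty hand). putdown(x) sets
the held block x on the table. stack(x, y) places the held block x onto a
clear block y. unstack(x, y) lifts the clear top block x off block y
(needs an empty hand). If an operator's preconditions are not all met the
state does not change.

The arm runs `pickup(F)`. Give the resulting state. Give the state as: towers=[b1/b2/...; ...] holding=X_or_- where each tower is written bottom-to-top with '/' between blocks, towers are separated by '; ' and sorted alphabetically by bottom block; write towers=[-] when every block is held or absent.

before: towers=[B/E/C/H/A; D/G; F] holding=-
pre[pickup(F)]: clear(F) yes, ontable(F) yes, handempty yes
all met → apply pickup(F)
after:  towers=[B/E/C/H/A; D/G] holding=F

towers=[B/E/C/H/A; D/G] holding=F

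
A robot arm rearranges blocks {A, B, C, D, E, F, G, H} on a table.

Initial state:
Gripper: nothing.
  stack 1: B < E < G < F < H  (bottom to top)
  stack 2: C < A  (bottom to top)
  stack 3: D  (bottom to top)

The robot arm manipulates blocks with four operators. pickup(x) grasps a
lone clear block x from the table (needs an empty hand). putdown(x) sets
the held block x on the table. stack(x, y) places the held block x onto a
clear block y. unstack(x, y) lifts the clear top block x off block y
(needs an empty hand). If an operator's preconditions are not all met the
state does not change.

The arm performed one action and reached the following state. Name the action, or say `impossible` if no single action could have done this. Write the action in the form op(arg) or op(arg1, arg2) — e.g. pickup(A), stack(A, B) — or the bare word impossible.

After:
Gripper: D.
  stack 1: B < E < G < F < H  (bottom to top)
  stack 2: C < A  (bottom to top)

target: towers=[B/E/G/F/H; C/A] holding=D
     unstack(A, C) → towers=[B/E/G/F/H; C; D] holding=A
     unstack(H, F) → towers=[B/E/G/F; C/A; D] holding=H
         pickup(D) → towers=[B/E/G/F/H; C/A] holding=D  ← match

pickup(D)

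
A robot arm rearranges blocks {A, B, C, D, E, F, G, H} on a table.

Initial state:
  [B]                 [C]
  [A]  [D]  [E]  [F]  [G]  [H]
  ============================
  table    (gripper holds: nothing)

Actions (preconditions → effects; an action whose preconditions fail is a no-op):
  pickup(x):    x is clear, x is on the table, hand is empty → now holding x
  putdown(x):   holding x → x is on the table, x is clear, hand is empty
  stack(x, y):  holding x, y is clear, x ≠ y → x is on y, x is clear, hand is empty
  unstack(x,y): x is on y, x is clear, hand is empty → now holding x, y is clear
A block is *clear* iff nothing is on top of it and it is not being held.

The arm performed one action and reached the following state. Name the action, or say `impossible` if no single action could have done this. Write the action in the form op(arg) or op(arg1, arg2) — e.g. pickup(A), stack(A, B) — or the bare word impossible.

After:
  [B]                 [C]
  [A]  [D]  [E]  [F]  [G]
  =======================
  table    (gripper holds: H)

pickup(H)

target: towers=[A/B; D; E; F; G/C] holding=H
         pickup(E) → towers=[A/B; D; F; G/C; H] holding=E
         pickup(H) → towers=[A/B; D; E; F; G/C] holding=H  ← match
     unstack(B, A) → towers=[A; D; E; F; G/C; H] holding=B
         pickup(F) → towers=[A/B; D; E; G/C; H] holding=F
         pickup(D) → towers=[A/B; E; F; G/C; H] holding=D
     unstack(C, G) → towers=[A/B; D; E; F; G; H] holding=C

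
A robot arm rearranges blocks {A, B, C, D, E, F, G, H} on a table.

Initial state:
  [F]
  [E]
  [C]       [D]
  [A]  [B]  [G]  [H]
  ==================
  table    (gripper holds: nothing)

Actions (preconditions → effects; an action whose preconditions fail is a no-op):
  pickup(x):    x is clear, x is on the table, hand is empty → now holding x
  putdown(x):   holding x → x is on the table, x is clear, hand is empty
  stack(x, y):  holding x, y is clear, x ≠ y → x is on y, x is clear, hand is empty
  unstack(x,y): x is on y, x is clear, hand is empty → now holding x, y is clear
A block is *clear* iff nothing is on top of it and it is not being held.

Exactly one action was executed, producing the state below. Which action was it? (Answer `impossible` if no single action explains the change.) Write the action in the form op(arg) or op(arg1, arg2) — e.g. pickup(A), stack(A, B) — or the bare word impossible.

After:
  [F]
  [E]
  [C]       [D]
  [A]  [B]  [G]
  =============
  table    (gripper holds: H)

target: towers=[A/C/E/F; B; G/D] holding=H
         pickup(H) → towers=[A/C/E/F; B; G/D] holding=H  ← match
         pickup(B) → towers=[A/C/E/F; G/D; H] holding=B
     unstack(F, E) → towers=[A/C/E; B; G/D; H] holding=F
     unstack(D, G) → towers=[A/C/E/F; B; G; H] holding=D

pickup(H)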